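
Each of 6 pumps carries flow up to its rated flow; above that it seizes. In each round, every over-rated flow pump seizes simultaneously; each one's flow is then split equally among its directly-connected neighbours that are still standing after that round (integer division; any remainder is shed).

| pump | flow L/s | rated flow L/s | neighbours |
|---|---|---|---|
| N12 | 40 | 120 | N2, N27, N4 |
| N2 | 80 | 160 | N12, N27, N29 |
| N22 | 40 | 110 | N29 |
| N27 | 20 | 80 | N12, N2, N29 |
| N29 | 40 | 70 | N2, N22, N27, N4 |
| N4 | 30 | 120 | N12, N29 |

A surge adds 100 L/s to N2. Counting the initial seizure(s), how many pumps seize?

5

Round 1 — N2 at 180 > 160. N2 seizes.
  N2 sheds 180 L/s to N12, N27, N29: 60 each.
    N12: 40+60 = 100 ≤ 120
    N27: 20+60 = 80 ≤ 80
    N29: 40+60 = 100 > 70
Round 2 — N29 seizes.
  N29 sheds 100 L/s to N22, N27, N4: 33 each (1 lost).
    N22: 40+33 = 73 ≤ 110
    N27: 80+33 = 113 > 80
    N4: 30+33 = 63 ≤ 120
Round 3 — N27 seizes.
  N27 sheds 113 L/s to N12: 113 each.
    N12: 100+113 = 213 > 120
Round 4 — N12 seizes.
  N12 sheds 213 L/s to N4: 213 each.
    N4: 63+213 = 276 > 120
Round 5 — N4 seizes.
  N4 sheds 276 L/s: no online neighbours, lost.
No further seizures.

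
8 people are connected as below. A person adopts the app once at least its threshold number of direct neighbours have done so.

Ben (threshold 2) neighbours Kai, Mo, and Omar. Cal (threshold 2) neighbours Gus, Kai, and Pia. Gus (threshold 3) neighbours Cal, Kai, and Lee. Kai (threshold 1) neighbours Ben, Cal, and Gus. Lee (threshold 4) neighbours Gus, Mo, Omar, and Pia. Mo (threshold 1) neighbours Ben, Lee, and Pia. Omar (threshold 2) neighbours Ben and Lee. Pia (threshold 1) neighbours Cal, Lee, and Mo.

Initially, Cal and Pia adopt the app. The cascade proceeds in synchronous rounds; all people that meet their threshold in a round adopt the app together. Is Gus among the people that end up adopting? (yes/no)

no

Round 1 — Cal, Pia adopt the app (initial).
Round 2 — checking thresholds:
  Gus: 1 of 3 neighbours < 3, below threshold.
  Kai: 1 of 3 neighbours ≥ 1, adopts the app.
  Lee: 1 of 4 neighbours < 4, below threshold.
  Mo: 1 of 3 neighbours ≥ 1, adopts the app.
Round 3 — checking thresholds:
  Ben: 2 of 3 neighbours ≥ 2, adopts the app.
  Gus: 2 of 3 neighbours < 3, below threshold.
  Lee: 2 of 4 neighbours < 4, below threshold.
Round 4 — no new adoptions; cascade stops.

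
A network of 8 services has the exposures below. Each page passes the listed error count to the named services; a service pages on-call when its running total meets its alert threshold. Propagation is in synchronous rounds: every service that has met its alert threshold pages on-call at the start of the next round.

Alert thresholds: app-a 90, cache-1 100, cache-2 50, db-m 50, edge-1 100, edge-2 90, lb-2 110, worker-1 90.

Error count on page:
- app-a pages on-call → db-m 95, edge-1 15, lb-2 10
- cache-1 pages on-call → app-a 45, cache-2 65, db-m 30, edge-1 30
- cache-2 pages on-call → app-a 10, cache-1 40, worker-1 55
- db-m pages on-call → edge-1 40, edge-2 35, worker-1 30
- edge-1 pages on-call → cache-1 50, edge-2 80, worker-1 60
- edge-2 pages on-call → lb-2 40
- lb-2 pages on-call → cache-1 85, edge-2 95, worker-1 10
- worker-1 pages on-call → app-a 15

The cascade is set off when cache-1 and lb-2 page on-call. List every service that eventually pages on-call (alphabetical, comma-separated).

Round 1 — cache-1, lb-2 page on-call (initial).
  app-a: +45 → 45 < 90
  cache-2: +65 → 65 ≥ 50
  db-m: +30 → 30 < 50
  edge-1: +30 → 30 < 100
  edge-2: +95 → 95 ≥ 90
  worker-1: +10 → 10 < 90
Round 2 — cache-2, edge-2 page on-call.
  app-a: +10 → 55 < 90
  worker-1: +55 → 65 < 90
No further pages.

cache-1, cache-2, edge-2, lb-2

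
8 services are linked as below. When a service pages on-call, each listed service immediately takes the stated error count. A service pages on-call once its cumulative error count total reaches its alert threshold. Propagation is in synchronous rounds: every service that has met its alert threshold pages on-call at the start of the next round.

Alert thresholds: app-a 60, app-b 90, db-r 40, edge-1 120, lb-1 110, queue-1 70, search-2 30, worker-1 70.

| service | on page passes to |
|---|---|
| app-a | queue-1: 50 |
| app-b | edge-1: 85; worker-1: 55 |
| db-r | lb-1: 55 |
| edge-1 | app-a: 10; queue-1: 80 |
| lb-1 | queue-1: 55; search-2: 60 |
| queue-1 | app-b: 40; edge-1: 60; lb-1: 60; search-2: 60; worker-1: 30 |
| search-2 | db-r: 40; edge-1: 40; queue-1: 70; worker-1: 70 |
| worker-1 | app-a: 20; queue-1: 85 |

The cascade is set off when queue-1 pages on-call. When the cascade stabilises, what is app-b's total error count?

Round 1 — queue-1 pages on-call (initial).
  app-b: +40 → 40 < 90
  edge-1: +60 → 60 < 120
  lb-1: +60 → 60 < 110
  search-2: +60 → 60 ≥ 30
  worker-1: +30 → 30 < 70
Round 2 — search-2 pages on-call.
  db-r: +40 → 40 ≥ 40
  edge-1: +40 → 100 < 120
  worker-1: +70 → 100 ≥ 70
Round 3 — db-r, worker-1 page on-call.
  app-a: +20 → 20 < 60
  lb-1: +55 → 115 ≥ 110
Round 4 — lb-1 pages on-call.
No further pages.

40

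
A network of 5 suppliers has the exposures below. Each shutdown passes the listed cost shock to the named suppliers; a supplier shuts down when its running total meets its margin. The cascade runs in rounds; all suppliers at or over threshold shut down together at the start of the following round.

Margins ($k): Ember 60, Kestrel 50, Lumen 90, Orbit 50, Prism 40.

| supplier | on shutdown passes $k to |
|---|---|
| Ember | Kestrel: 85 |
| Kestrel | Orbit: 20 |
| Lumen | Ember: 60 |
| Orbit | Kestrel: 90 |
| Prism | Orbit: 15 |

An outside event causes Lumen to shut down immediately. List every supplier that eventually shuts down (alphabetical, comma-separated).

Ember, Kestrel, Lumen

Round 1 — Lumen shuts down (initial).
  Ember: +60 → 60 ≥ 60
Round 2 — Ember shuts down.
  Kestrel: +85 → 85 ≥ 50
Round 3 — Kestrel shuts down.
  Orbit: +20 → 20 < 50
No further shutdowns.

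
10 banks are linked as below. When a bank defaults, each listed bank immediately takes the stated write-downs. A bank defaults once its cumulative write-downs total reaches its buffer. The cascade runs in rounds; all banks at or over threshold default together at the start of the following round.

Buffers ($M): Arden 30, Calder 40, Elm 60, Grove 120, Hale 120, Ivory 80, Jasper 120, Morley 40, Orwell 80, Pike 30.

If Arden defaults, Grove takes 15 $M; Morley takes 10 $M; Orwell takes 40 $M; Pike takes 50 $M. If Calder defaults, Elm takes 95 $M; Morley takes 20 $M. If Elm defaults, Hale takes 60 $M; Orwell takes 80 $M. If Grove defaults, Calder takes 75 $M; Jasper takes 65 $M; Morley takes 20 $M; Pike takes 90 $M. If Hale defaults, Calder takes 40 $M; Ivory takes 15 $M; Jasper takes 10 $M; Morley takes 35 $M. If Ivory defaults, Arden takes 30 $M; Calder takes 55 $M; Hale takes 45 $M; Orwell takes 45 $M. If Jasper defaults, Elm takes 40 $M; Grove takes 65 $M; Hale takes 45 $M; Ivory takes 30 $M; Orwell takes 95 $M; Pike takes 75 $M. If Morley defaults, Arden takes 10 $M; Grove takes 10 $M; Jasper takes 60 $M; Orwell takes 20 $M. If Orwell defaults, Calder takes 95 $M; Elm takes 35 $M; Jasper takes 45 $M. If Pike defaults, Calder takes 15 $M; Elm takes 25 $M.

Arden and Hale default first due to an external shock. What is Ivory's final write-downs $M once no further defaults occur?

15

Round 1 — Arden, Hale default (initial).
  Calder: +40 → 40 ≥ 40
  Grove: +15 → 15 < 120
  Ivory: +15 → 15 < 80
  Jasper: +10 → 10 < 120
  Morley: +10+35 → 45 ≥ 40
  Orwell: +40 → 40 < 80
  Pike: +50 → 50 ≥ 30
Round 2 — Calder, Morley, Pike default.
  Elm: +95+25 → 120 ≥ 60
  Grove: +10 → 25 < 120
  Jasper: +60 → 70 < 120
  Orwell: +20 → 60 < 80
Round 3 — Elm defaults.
  Orwell: +80 → 140 ≥ 80
Round 4 — Orwell defaults.
  Jasper: +45 → 115 < 120
No further defaults.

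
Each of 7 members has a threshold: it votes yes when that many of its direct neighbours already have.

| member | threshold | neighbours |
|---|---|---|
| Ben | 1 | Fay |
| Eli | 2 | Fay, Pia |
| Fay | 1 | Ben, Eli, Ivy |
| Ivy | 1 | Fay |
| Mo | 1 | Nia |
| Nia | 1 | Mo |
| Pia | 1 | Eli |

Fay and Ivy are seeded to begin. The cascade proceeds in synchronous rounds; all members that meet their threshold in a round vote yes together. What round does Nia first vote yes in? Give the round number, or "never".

Round 1 — Fay, Ivy vote yes (initial).
Round 2 — checking thresholds:
  Ben: 1 of 1 neighbours ≥ 1, votes yes.
  Eli: 1 of 2 neighbours < 2, below threshold.
Round 3 — no new yes votes; cascade stops.

never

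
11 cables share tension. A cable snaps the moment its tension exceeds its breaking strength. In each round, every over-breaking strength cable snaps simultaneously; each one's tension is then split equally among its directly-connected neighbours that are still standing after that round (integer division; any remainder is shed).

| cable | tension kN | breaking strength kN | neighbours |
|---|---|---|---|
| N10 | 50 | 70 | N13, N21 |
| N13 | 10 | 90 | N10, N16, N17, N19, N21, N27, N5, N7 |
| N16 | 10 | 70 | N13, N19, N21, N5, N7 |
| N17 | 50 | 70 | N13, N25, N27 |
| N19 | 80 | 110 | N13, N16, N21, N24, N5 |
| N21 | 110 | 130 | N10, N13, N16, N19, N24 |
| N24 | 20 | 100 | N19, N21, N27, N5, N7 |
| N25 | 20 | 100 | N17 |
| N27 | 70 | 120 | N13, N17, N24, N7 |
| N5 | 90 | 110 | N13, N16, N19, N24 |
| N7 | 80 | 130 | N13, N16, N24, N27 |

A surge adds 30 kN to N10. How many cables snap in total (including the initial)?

10

Round 1 — N10 at 80 > 70. N10 snaps.
  N10 sheds 80 kN to N13, N21: 40 each.
    N13: 10+40 = 50 ≤ 90
    N21: 110+40 = 150 > 130
Round 2 — N21 snaps.
  N21 sheds 150 kN to N13, N16, N19, N24: 37 each (2 lost).
    N13: 50+37 = 87 ≤ 90
    N16: 10+37 = 47 ≤ 70
    N19: 80+37 = 117 > 110
    N24: 20+37 = 57 ≤ 100
Round 3 — N19 snaps.
  N19 sheds 117 kN to N13, N16, N24, N5: 29 each (1 lost).
    N13: 87+29 = 116 > 90
    N16: 47+29 = 76 > 70
    N24: 57+29 = 86 ≤ 100
    N5: 90+29 = 119 > 110
Round 4 — N13, N16, N5 snap.
  N13 sheds 116 kN to N17, N27, N7: 38 each (2 lost).
    N17: 50+38 = 88 > 70
    N27: 70+38 = 108 ≤ 120
    N7: 80+38 = 118 ≤ 130
  N16 sheds 76 kN to N7: 76 each.
    N7: 118+76 = 194 > 130
  N5 sheds 119 kN to N24: 119 each.
    N24: 86+119 = 205 > 100
Round 5 — N17, N24, N7 snap.
  N17 sheds 88 kN to N25, N27: 44 each.
    N25: 20+44 = 64 ≤ 100
    N27: 108+44 = 152 > 120
  N24 sheds 205 kN to N27: 205 each.
    N27: 152+205 = 357 > 120
  N7 sheds 194 kN to N27: 194 each.
    N27: 357+194 = 551 > 120
Round 6 — N27 snaps.
  N27 sheds 551 kN: no online neighbours, lost.
No further breaks.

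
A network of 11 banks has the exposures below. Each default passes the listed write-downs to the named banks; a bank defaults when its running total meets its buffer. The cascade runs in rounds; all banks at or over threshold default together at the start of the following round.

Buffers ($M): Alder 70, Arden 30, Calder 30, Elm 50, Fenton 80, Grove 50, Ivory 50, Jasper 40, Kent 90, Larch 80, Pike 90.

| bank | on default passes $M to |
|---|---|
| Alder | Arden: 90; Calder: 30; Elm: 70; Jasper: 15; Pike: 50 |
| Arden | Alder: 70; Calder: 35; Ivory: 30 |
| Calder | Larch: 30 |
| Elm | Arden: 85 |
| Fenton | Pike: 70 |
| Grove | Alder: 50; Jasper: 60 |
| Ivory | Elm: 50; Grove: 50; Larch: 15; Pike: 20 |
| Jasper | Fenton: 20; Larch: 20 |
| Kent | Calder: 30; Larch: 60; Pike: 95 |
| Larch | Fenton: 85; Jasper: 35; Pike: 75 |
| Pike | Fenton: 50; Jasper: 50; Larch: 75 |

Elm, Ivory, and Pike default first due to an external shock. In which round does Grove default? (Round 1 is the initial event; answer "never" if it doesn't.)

2

Round 1 — Elm, Ivory, Pike default (initial).
  Arden: +85 → 85 ≥ 30
  Fenton: +50 → 50 < 80
  Grove: +50 → 50 ≥ 50
  Jasper: +50 → 50 ≥ 40
  Larch: +15+75 → 90 ≥ 80
Round 2 — Arden, Grove, Jasper, Larch default.
  Alder: +70+50 → 120 ≥ 70
  Calder: +35 → 35 ≥ 30
  Fenton: +20+85 → 155 ≥ 80
Round 3 — Alder, Calder, Fenton default.
No further defaults.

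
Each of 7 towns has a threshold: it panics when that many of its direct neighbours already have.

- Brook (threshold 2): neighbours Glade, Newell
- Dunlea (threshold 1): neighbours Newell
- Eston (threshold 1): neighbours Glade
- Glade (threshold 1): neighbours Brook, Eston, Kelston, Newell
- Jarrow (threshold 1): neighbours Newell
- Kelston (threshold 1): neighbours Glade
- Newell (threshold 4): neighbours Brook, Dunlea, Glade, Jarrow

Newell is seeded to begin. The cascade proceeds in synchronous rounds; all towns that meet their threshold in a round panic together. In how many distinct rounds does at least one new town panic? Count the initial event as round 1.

Round 1 — Newell panics (initial).
Round 2 — checking thresholds:
  Brook: 1 of 2 neighbours < 2, not yet.
  Dunlea: 1 of 1 neighbours ≥ 1, panics.
  Glade: 1 of 4 neighbours ≥ 1, panics.
  Jarrow: 1 of 1 neighbours ≥ 1, panics.
Round 3 — checking thresholds:
  Brook: 2 of 2 neighbours ≥ 2, panics.
  Eston: 1 of 1 neighbours ≥ 1, panics.
  Kelston: 1 of 1 neighbours ≥ 1, panics.
Round 4 — no new panics; cascade stops.

3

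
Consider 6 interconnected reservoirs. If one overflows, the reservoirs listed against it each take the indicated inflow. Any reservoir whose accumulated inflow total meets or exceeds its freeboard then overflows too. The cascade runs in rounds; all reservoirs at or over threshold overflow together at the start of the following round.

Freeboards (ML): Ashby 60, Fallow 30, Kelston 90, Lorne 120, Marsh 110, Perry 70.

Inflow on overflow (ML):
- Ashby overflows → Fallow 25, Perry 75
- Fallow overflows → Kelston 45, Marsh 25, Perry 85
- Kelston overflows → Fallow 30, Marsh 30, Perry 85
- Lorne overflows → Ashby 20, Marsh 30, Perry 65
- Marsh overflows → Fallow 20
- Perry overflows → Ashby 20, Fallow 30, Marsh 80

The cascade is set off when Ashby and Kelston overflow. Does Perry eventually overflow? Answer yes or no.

yes

Round 1 — Ashby, Kelston overflow (initial).
  Fallow: +25+30 → 55 ≥ 30
  Marsh: +30 → 30 < 110
  Perry: +75+85 → 160 ≥ 70
Round 2 — Fallow, Perry overflow.
  Marsh: +25+80 → 135 ≥ 110
Round 3 — Marsh overflows.
No further overflows.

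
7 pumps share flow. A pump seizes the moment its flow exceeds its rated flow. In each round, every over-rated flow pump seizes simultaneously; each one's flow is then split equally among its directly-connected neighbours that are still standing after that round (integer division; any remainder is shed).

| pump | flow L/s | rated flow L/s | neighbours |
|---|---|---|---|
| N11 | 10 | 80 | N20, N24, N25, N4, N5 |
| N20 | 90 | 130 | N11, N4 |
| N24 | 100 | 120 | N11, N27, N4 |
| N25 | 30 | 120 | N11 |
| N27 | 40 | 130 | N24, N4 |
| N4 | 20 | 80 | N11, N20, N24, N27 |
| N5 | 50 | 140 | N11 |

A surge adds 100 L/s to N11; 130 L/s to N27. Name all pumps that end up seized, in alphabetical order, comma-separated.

N11, N20, N24, N27, N4

Round 1 — N11 at 110 > 80; N27 at 170 > 130. N11, N27 seize.
  N11 sheds 110 L/s to N20, N24, N25, N4, N5: 22 each.
    N20: 90+22 = 112 ≤ 130
    N24: 100+22 = 122 > 120
    N25: 30+22 = 52 ≤ 120
    N4: 20+22 = 42 ≤ 80
    N5: 50+22 = 72 ≤ 140
  N27 sheds 170 L/s to N24, N4: 85 each.
    N24: 122+85 = 207 > 120
    N4: 42+85 = 127 > 80
Round 2 — N24, N4 seize.
  N24 sheds 207 L/s: no online neighbours, lost.
  N4 sheds 127 L/s to N20: 127 each.
    N20: 112+127 = 239 > 130
Round 3 — N20 seizes.
  N20 sheds 239 L/s: no online neighbours, lost.
No further seizures.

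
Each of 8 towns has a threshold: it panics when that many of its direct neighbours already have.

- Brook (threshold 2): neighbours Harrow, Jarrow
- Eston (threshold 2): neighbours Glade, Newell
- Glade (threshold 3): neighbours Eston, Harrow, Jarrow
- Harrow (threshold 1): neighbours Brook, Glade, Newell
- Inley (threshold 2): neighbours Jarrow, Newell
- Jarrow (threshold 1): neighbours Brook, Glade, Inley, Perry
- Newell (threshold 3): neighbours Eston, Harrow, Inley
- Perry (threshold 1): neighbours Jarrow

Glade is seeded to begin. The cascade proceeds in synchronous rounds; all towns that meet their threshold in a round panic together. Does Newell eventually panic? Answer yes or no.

Round 1 — Glade panics (initial).
Round 2 — checking thresholds:
  Eston: 1 of 2 neighbours < 2, below threshold.
  Harrow: 1 of 3 neighbours ≥ 1, panics.
  Jarrow: 1 of 4 neighbours ≥ 1, panics.
Round 3 — checking thresholds:
  Brook: 2 of 2 neighbours ≥ 2, panics.
  Eston: 1 of 2 neighbours < 2, below threshold.
  Inley: 1 of 2 neighbours < 2, below threshold.
  Newell: 1 of 3 neighbours < 3, below threshold.
  Perry: 1 of 1 neighbours ≥ 1, panics.
Round 4 — no new panics; cascade stops.

no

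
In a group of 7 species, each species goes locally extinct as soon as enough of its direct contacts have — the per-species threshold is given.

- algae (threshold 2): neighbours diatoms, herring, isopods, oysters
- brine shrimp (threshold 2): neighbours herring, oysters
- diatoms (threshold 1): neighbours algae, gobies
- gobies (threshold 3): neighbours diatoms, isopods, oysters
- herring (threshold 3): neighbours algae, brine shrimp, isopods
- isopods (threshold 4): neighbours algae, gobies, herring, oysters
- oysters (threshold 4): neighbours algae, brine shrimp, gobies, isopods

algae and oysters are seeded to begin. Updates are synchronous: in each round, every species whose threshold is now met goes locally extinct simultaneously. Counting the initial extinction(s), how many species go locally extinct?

3

Round 1 — algae, oysters go locally extinct (initial).
Round 2 — checking thresholds:
  brine shrimp: 1 of 2 neighbours < 2, not yet.
  diatoms: 1 of 2 neighbours ≥ 1, goes locally extinct.
  gobies: 1 of 3 neighbours < 3, not yet.
  herring: 1 of 3 neighbours < 3, not yet.
  isopods: 2 of 4 neighbours < 4, not yet.
Round 3 — no new extinctions; cascade stops.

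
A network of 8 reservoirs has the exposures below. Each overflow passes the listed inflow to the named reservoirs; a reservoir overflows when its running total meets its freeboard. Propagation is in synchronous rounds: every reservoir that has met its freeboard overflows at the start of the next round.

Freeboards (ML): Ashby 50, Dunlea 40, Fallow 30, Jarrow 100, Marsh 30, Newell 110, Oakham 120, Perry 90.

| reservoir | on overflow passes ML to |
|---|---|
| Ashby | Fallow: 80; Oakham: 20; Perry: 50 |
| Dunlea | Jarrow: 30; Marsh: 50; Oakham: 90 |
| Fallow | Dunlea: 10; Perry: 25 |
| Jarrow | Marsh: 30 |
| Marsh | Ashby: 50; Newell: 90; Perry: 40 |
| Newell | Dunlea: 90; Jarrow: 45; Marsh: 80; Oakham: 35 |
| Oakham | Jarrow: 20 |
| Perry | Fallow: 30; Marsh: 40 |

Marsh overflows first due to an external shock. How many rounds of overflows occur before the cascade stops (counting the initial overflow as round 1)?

Round 1 — Marsh overflows (initial).
  Ashby: +50 → 50 ≥ 50
  Newell: +90 → 90 < 110
  Perry: +40 → 40 < 90
Round 2 — Ashby overflows.
  Fallow: +80 → 80 ≥ 30
  Oakham: +20 → 20 < 120
  Perry: +50 → 90 ≥ 90
Round 3 — Fallow, Perry overflow.
  Dunlea: +10 → 10 < 40
No further overflows.

3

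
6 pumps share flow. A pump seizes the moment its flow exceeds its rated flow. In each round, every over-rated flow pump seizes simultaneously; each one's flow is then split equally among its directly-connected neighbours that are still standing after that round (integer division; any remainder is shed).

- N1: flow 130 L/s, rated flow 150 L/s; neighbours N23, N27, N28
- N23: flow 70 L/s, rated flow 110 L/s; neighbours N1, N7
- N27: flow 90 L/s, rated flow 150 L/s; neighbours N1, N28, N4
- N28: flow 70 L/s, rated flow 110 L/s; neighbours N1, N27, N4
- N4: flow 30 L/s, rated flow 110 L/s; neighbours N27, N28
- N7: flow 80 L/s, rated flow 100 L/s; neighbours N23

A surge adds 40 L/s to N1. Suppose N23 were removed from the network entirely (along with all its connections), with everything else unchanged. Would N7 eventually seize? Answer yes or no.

no

With N23 removed:
Round 1 — N1 at 170 > 150. N1 seizes.
  N1 sheds 170 L/s to N27, N28: 85 each.
    N27: 90+85 = 175 > 150
    N28: 70+85 = 155 > 110
Round 2 — N27, N28 seize.
  N27 sheds 175 L/s to N4: 175 each.
    N4: 30+175 = 205 > 110
  N28 sheds 155 L/s to N4: 155 each.
    N4: 205+155 = 360 > 110
Round 3 — N4 seizes.
  N4 sheds 360 L/s: no online neighbours, lost.
No further seizures.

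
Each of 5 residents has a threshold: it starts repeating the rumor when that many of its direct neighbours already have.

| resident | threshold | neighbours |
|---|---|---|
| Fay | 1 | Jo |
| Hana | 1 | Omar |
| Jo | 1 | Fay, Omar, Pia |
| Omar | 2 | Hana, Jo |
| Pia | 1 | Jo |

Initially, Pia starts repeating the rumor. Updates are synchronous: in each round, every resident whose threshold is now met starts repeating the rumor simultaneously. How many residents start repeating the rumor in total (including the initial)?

3

Round 1 — Pia starts repeating the rumor (initial).
Round 2 — checking thresholds:
  Jo: 1 of 3 neighbours ≥ 1, starts repeating the rumor.
Round 3 — checking thresholds:
  Fay: 1 of 1 neighbours ≥ 1, starts repeating the rumor.
  Omar: 1 of 2 neighbours < 2, not yet.
Round 4 — no new spreads; cascade stops.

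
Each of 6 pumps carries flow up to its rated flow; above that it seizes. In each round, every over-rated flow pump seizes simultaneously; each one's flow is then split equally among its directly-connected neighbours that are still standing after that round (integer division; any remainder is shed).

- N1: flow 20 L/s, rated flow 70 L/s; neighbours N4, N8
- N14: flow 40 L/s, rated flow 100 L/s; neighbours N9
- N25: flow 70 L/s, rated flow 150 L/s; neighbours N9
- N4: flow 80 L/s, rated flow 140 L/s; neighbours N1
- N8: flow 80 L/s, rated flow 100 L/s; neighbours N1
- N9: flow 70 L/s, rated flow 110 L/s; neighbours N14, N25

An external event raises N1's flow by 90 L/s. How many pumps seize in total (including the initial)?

2

Round 1 — N1 at 110 > 70. N1 seizes.
  N1 sheds 110 L/s to N4, N8: 55 each.
    N4: 80+55 = 135 ≤ 140
    N8: 80+55 = 135 > 100
Round 2 — N8 seizes.
  N8 sheds 135 L/s: no online neighbours, lost.
No further seizures.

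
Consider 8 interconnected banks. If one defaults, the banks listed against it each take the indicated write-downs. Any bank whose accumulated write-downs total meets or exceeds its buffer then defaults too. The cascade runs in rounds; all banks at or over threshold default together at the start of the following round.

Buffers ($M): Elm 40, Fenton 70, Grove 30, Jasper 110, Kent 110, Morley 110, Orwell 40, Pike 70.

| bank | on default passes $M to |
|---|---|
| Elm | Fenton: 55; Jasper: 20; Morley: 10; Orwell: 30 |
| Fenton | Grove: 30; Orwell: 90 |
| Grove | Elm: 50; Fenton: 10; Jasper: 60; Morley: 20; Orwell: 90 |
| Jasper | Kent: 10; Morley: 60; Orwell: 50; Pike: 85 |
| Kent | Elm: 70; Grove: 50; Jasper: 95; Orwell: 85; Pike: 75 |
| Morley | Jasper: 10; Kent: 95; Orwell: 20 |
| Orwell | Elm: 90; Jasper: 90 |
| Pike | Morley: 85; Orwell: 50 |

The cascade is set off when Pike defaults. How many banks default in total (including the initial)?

5

Round 1 — Pike defaults (initial).
  Morley: +85 → 85 < 110
  Orwell: +50 → 50 ≥ 40
Round 2 — Orwell defaults.
  Elm: +90 → 90 ≥ 40
  Jasper: +90 → 90 < 110
Round 3 — Elm defaults.
  Fenton: +55 → 55 < 70
  Jasper: +20 → 110 ≥ 110
  Morley: +10 → 95 < 110
Round 4 — Jasper defaults.
  Kent: +10 → 10 < 110
  Morley: +60 → 155 ≥ 110
Round 5 — Morley defaults.
  Kent: +95 → 105 < 110
No further defaults.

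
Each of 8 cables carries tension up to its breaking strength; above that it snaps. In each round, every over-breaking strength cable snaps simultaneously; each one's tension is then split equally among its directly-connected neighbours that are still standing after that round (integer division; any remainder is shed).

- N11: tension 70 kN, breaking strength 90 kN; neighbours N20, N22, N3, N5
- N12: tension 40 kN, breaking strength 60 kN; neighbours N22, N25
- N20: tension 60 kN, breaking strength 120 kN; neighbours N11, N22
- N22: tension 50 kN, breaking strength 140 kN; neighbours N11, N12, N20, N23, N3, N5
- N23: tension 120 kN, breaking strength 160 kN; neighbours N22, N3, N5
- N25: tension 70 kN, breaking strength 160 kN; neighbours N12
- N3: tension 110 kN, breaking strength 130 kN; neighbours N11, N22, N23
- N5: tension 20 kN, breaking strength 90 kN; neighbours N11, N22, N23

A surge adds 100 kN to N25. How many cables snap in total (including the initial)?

Round 1 — N25 at 170 > 160. N25 snaps.
  N25 sheds 170 kN to N12: 170 each.
    N12: 40+170 = 210 > 60
Round 2 — N12 snaps.
  N12 sheds 210 kN to N22: 210 each.
    N22: 50+210 = 260 > 140
Round 3 — N22 snaps.
  N22 sheds 260 kN to N11, N20, N23, N3, N5: 52 each.
    N11: 70+52 = 122 > 90
    N20: 60+52 = 112 ≤ 120
    N23: 120+52 = 172 > 160
    N3: 110+52 = 162 > 130
    N5: 20+52 = 72 ≤ 90
Round 4 — N11, N23, N3 snap.
  N11 sheds 122 kN to N20, N5: 61 each.
    N20: 112+61 = 173 > 120
    N5: 72+61 = 133 > 90
  N23 sheds 172 kN to N5: 172 each.
    N5: 133+172 = 305 > 90
  N3 sheds 162 kN: no online neighbours, lost.
Round 5 — N20, N5 snap.
  N20 sheds 173 kN: no online neighbours, lost.
  N5 sheds 305 kN: no online neighbours, lost.
No further breaks.

8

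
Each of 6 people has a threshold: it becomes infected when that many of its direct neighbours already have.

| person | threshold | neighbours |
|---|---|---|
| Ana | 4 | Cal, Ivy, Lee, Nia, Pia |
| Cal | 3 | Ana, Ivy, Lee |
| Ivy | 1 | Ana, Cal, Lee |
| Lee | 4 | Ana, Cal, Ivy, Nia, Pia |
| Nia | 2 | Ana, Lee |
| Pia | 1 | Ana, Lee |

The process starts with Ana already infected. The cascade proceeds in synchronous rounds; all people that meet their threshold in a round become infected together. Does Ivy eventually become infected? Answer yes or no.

Round 1 — Ana becomes infected (initial).
Round 2 — checking thresholds:
  Cal: 1 of 3 neighbours < 3, holds.
  Ivy: 1 of 3 neighbours ≥ 1, becomes infected.
  Lee: 1 of 5 neighbours < 4, holds.
  Nia: 1 of 2 neighbours < 2, holds.
  Pia: 1 of 2 neighbours ≥ 1, becomes infected.
Round 3 — no new infections; cascade stops.

yes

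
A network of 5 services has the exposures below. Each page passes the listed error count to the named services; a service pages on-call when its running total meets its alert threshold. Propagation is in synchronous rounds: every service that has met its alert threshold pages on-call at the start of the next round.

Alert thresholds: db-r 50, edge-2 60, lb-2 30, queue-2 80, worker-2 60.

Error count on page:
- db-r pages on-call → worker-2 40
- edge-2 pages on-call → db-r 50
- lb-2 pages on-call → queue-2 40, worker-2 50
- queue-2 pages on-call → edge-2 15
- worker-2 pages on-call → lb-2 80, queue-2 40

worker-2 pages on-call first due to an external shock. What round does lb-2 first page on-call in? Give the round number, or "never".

Round 1 — worker-2 pages on-call (initial).
  lb-2: +80 → 80 ≥ 30
  queue-2: +40 → 40 < 80
Round 2 — lb-2 pages on-call.
  queue-2: +40 → 80 ≥ 80
Round 3 — queue-2 pages on-call.
  edge-2: +15 → 15 < 60
No further pages.

2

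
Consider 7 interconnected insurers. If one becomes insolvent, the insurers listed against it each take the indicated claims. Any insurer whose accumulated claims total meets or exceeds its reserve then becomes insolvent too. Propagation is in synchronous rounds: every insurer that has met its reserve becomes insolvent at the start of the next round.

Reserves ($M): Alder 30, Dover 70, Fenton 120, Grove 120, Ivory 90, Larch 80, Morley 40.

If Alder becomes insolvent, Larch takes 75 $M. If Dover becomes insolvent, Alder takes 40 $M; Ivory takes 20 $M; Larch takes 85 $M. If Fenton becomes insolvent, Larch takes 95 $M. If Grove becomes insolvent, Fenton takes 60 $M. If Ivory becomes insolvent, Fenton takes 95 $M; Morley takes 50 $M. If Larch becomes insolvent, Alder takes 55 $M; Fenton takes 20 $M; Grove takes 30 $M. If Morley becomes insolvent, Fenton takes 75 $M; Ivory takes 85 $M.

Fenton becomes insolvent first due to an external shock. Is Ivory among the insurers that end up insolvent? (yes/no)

Round 1 — Fenton becomes insolvent (initial).
  Larch: +95 → 95 ≥ 80
Round 2 — Larch becomes insolvent.
  Alder: +55 → 55 ≥ 30
  Grove: +30 → 30 < 120
Round 3 — Alder becomes insolvent.
No further insolvencies.

no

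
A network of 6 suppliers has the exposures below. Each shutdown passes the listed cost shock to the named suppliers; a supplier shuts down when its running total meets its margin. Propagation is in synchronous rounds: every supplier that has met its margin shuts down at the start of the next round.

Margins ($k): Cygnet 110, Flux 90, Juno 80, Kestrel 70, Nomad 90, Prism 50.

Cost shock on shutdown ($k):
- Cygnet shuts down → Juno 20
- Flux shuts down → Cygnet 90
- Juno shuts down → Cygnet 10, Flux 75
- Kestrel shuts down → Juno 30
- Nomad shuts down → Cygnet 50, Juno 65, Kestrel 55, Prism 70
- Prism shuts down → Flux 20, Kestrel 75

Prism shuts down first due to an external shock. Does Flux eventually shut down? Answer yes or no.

no

Round 1 — Prism shuts down (initial).
  Flux: +20 → 20 < 90
  Kestrel: +75 → 75 ≥ 70
Round 2 — Kestrel shuts down.
  Juno: +30 → 30 < 80
No further shutdowns.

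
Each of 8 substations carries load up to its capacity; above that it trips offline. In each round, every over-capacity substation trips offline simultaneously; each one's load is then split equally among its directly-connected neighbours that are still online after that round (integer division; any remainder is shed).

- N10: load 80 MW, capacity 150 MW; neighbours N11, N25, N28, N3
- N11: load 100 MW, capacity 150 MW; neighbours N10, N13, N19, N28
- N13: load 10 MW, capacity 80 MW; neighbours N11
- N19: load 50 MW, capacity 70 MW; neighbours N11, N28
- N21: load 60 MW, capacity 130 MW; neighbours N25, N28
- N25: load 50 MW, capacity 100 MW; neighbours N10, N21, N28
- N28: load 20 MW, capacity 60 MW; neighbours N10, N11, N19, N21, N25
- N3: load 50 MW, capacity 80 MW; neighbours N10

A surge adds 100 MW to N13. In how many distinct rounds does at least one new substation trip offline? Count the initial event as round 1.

Round 1 — N13 at 110 > 80. N13 trips offline.
  N13 sheds 110 MW to N11: 110 each.
    N11: 100+110 = 210 > 150
Round 2 — N11 trips offline.
  N11 sheds 210 MW to N10, N19, N28: 70 each.
    N10: 80+70 = 150 ≤ 150
    N19: 50+70 = 120 > 70
    N28: 20+70 = 90 > 60
Round 3 — N19, N28 trip offline.
  N19 sheds 120 MW: no online neighbours, lost.
  N28 sheds 90 MW to N10, N21, N25: 30 each.
    N10: 150+30 = 180 > 150
    N21: 60+30 = 90 ≤ 130
    N25: 50+30 = 80 ≤ 100
Round 4 — N10 trips offline.
  N10 sheds 180 MW to N25, N3: 90 each.
    N25: 80+90 = 170 > 100
    N3: 50+90 = 140 > 80
Round 5 — N25, N3 trip offline.
  N25 sheds 170 MW to N21: 170 each.
    N21: 90+170 = 260 > 130
  N3 sheds 140 MW: no online neighbours, lost.
Round 6 — N21 trips offline.
  N21 sheds 260 MW: no online neighbours, lost.
No further trips.

6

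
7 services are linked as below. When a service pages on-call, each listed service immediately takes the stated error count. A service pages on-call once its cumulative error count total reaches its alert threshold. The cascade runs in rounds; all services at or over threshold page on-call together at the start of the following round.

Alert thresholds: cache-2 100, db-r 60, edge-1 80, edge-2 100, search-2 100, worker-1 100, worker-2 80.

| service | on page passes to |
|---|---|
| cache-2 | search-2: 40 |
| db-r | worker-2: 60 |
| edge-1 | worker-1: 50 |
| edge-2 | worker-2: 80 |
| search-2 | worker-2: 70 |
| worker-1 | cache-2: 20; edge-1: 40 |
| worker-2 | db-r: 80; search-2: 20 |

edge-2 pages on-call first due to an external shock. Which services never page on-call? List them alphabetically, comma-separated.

Round 1 — edge-2 pages on-call (initial).
  worker-2: +80 → 80 ≥ 80
Round 2 — worker-2 pages on-call.
  db-r: +80 → 80 ≥ 60
  search-2: +20 → 20 < 100
Round 3 — db-r pages on-call.
No further pages.

cache-2, edge-1, search-2, worker-1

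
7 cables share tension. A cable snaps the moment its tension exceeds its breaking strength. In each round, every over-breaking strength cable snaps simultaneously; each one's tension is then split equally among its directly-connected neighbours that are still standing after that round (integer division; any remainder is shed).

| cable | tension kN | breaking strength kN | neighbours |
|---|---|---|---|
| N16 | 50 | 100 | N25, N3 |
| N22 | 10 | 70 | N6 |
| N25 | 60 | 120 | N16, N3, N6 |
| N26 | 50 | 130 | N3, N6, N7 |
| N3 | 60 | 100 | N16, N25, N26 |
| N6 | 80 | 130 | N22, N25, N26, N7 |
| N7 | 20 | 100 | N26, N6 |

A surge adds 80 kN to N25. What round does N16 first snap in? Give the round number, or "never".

3

Round 1 — N25 at 140 > 120. N25 snaps.
  N25 sheds 140 kN to N16, N3, N6: 46 each (2 lost).
    N16: 50+46 = 96 ≤ 100
    N3: 60+46 = 106 > 100
    N6: 80+46 = 126 ≤ 130
Round 2 — N3 snaps.
  N3 sheds 106 kN to N16, N26: 53 each.
    N16: 96+53 = 149 > 100
    N26: 50+53 = 103 ≤ 130
Round 3 — N16 snaps.
  N16 sheds 149 kN: no online neighbours, lost.
No further breaks.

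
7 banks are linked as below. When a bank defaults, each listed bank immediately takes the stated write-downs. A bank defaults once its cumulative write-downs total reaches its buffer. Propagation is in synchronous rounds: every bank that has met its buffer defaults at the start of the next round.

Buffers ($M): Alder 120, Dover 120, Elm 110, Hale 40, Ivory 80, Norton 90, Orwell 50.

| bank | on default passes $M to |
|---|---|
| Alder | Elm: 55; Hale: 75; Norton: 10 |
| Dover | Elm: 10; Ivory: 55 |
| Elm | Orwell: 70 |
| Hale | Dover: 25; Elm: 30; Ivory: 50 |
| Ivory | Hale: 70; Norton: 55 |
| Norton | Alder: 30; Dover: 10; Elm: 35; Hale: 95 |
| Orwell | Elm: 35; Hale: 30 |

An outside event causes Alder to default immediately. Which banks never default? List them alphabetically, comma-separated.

Dover, Elm, Ivory, Norton, Orwell

Round 1 — Alder defaults (initial).
  Elm: +55 → 55 < 110
  Hale: +75 → 75 ≥ 40
  Norton: +10 → 10 < 90
Round 2 — Hale defaults.
  Dover: +25 → 25 < 120
  Elm: +30 → 85 < 110
  Ivory: +50 → 50 < 80
No further defaults.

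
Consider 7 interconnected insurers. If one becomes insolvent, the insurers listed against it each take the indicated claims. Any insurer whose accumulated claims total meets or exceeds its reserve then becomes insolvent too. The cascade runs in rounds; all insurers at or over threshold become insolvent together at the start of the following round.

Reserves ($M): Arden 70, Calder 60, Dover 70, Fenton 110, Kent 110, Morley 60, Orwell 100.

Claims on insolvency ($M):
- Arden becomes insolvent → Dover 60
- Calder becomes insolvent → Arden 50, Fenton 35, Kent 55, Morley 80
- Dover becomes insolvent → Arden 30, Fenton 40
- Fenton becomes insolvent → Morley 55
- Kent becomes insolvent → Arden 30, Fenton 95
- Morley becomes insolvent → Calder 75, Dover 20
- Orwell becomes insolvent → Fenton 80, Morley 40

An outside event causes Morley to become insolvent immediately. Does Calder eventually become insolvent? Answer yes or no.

Round 1 — Morley becomes insolvent (initial).
  Calder: +75 → 75 ≥ 60
  Dover: +20 → 20 < 70
Round 2 — Calder becomes insolvent.
  Arden: +50 → 50 < 70
  Fenton: +35 → 35 < 110
  Kent: +55 → 55 < 110
No further insolvencies.

yes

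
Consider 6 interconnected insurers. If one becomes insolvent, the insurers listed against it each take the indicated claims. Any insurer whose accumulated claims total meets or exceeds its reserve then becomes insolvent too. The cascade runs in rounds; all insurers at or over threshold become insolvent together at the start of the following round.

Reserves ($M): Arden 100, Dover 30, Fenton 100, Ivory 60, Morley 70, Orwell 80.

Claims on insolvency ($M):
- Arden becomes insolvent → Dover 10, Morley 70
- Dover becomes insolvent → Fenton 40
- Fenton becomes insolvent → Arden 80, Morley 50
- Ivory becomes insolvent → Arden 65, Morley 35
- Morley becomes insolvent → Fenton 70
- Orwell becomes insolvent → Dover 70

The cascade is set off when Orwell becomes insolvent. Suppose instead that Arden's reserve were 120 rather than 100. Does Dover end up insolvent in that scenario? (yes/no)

yes

With Arden's reserve at 120:
Round 1 — Orwell becomes insolvent (initial).
  Dover: +70 → 70 ≥ 30
Round 2 — Dover becomes insolvent.
  Fenton: +40 → 40 < 100
No further insolvencies.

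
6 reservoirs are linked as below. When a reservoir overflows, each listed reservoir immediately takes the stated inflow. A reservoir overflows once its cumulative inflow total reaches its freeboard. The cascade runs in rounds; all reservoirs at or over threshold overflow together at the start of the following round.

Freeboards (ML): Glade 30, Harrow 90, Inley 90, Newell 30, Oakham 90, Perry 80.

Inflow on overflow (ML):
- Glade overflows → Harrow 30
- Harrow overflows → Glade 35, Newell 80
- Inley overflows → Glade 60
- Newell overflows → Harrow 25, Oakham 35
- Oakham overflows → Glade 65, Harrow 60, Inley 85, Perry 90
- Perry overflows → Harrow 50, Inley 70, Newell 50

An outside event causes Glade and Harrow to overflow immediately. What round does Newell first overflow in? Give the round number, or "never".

Round 1 — Glade, Harrow overflow (initial).
  Newell: +80 → 80 ≥ 30
Round 2 — Newell overflows.
  Oakham: +35 → 35 < 90
No further overflows.

2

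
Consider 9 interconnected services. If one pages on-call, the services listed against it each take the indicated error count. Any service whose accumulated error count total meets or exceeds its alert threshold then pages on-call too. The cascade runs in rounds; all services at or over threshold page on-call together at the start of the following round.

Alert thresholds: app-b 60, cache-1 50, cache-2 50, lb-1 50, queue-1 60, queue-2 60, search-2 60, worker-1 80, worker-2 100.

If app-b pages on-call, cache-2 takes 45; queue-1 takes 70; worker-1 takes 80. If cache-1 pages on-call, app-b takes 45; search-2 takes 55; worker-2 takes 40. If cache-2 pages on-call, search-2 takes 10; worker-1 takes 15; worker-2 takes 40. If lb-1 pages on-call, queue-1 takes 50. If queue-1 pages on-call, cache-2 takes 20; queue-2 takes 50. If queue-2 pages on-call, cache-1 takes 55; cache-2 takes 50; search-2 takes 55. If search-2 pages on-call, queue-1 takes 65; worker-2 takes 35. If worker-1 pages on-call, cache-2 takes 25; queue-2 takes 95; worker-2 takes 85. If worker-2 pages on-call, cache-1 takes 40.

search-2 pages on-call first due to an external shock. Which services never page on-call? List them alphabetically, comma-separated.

app-b, cache-1, cache-2, lb-1, queue-2, worker-1, worker-2

Round 1 — search-2 pages on-call (initial).
  queue-1: +65 → 65 ≥ 60
  worker-2: +35 → 35 < 100
Round 2 — queue-1 pages on-call.
  cache-2: +20 → 20 < 50
  queue-2: +50 → 50 < 60
No further pages.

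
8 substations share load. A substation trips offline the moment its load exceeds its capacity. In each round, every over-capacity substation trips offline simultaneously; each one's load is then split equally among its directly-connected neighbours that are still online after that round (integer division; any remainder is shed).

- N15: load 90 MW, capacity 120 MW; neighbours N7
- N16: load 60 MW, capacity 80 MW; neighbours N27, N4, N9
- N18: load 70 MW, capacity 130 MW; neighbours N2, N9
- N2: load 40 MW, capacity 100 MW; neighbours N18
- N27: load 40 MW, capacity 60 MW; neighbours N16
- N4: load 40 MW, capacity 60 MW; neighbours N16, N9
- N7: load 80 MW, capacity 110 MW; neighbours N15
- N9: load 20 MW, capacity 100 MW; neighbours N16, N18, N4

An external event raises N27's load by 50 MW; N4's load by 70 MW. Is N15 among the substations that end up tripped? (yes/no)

Round 1 — N27 at 90 > 60; N4 at 110 > 60. N27, N4 trip offline.
  N27 sheds 90 MW to N16: 90 each.
    N16: 60+90 = 150 > 80
  N4 sheds 110 MW to N16, N9: 55 each.
    N16: 150+55 = 205 > 80
    N9: 20+55 = 75 ≤ 100
Round 2 — N16 trips offline.
  N16 sheds 205 MW to N9: 205 each.
    N9: 75+205 = 280 > 100
Round 3 — N9 trips offline.
  N9 sheds 280 MW to N18: 280 each.
    N18: 70+280 = 350 > 130
Round 4 — N18 trips offline.
  N18 sheds 350 MW to N2: 350 each.
    N2: 40+350 = 390 > 100
Round 5 — N2 trips offline.
  N2 sheds 390 MW: no online neighbours, lost.
No further trips.

no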